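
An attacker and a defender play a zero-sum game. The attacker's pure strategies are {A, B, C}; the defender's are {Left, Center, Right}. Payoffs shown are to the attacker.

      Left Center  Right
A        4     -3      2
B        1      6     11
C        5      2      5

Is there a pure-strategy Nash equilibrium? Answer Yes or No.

Row minima: A → -3, B → 1, C → 2; maximin = 2.
Column maxima: Left → 5, Center → 6, Right → 11; minimax = 5.
2 ≠ 5, so no pure-strategy equilibrium exists.

No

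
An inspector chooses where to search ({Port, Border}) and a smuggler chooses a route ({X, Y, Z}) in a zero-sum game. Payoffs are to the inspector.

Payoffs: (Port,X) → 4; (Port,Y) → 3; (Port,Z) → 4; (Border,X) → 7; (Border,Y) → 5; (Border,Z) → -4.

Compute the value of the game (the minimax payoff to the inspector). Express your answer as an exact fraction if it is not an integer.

Row minima: Port → 3, Border → -4; maximin = 3.
Column maxima: X → 7, Y → 5, Z → 4; minimax = 4.
3 ≠ 4, so there is no saddle point; optimal play is mixed.
X is strictly dominated by Y (it gives the inspector strictly more in every row), so the smuggler never plays it.
On the remaining 2×2 (Port, Border vs Y, Z):
Let the inspector play Port with probability p. Expected payoff against Y: 3p + 5(1−p) = −2p + 5; against Z: 4p + (-4)(1−p) = 8p − 4.
Setting these equal: −2p + 5 = 8p − 4 ⇒ −10p = -9 ⇒ p = 9/10, and the value is (-2)·(9/10) + 5 = 16/5.
For the smuggler: with q = P(Y), equating Port's and Border's payoffs gives −q + 4 = 9q − 4 ⇒ q = 4/5.

16/5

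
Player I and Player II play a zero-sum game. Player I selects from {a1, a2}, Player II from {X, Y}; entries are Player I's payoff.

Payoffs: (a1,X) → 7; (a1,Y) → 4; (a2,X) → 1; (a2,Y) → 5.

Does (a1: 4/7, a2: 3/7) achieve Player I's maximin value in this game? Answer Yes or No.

Against X this mix gives (4/7)·7 + (3/7)·1 = 31/7.
Against Y this mix gives (4/7)·4 + (3/7)·5 = 31/7.
All of Player II's active replies (X, Y) yield 31/7, and no column does worse for Player I. The mix makes Player II indifferent and guarantees 31/7, so it is optimal.

Yes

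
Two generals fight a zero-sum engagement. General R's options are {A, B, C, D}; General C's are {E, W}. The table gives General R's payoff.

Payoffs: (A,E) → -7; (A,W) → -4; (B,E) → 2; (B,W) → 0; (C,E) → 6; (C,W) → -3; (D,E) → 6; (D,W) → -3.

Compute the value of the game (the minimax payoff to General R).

Row minima: A → -7, B → 0, C → -3, D → -3; maximin = 0.
Column maxima: E → 6, W → 0; minimax = 0.
Since maximin = minimax = 0, there is a saddle point and the value is 0.

0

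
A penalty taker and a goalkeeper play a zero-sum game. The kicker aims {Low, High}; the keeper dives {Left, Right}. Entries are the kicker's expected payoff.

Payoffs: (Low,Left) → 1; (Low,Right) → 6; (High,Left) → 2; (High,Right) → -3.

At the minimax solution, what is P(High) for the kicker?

1/2

Row minima: Low → 1, High → -3; maximin = 1.
Column maxima: Left → 2, Right → 6; minimax = 2.
1 ≠ 2, so there is no saddle point; optimal play is mixed.
Let the kicker play Low with probability p. Expected payoff against Left: 1p + 2(1−p) = −p + 2; against Right: 6p + (-3)(1−p) = 9p − 3.
Setting these equal: −p + 2 = 9p − 3 ⇒ −10p = -5 ⇒ p = 1/2, and the value is (-1)·(1/2) + 2 = 3/2.
For the keeper: with q = P(Left), equating Low's and High's payoffs gives −5q + 6 = 5q − 3 ⇒ q = 9/10.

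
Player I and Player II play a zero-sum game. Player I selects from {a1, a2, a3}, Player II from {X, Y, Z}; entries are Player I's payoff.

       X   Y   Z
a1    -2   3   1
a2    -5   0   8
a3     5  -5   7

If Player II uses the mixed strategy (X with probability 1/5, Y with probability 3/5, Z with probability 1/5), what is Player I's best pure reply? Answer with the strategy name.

Expected payoff of a1: (1/5)·(-2) + (3/5)·3 + (1/5)·1 = 8/5.
Expected payoff of a2: (1/5)·(-5) + (3/5)·0 + (1/5)·8 = 3/5.
Expected payoff of a3: (1/5)·5 + (3/5)·(-5) + (1/5)·7 = -3/5.
The largest is 8/5, so Player I's best response is a1.

a1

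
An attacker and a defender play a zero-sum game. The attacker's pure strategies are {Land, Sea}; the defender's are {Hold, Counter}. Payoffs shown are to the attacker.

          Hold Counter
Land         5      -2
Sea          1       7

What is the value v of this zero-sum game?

Row minima: Land → -2, Sea → 1; maximin = 1.
Column maxima: Hold → 5, Counter → 7; minimax = 5.
1 ≠ 5, so there is no saddle point; optimal play is mixed.
Let the attacker play Land with probability p. Expected payoff against Hold: 5p + 1(1−p) = 4p + 1; against Counter: (-2)p + 7(1−p) = −9p + 7.
Setting these equal: 4p + 1 = −9p + 7 ⇒ 13p = 6 ⇒ p = 6/13, and the value is (4)·(6/13) + 1 = 37/13.
For the defender: with q = P(Hold), equating Land's and Sea's payoffs gives 7q − 2 = −6q + 7 ⇒ q = 9/13.

37/13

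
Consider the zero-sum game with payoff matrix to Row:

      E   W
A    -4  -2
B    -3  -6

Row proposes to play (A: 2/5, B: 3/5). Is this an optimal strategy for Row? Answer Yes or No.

Against E this mix gives (2/5)·(-4) + (3/5)·(-3) = -17/5.
Against W this mix gives (2/5)·(-2) + (3/5)·(-6) = -22/5.
Column will play W, holding Row to -22/5. Shifting weight toward the row that does better against W would raise this floor (the equalizing mix achieves -18/5 against both W and E), so the proposed strategy is not optimal.

No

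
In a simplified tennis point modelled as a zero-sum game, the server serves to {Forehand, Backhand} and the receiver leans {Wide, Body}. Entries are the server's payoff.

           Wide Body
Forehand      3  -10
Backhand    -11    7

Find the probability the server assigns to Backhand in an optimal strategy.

13/31

Row minima: Forehand → -10, Backhand → -11; maximin = -10.
Column maxima: Wide → 3, Body → 7; minimax = 3.
-10 ≠ 3, so there is no saddle point; optimal play is mixed.
Let the server play Forehand with probability p. Expected payoff against Wide: 3p + (-11)(1−p) = 14p − 11; against Body: (-10)p + 7(1−p) = −17p + 7.
Setting these equal: 14p − 11 = −17p + 7 ⇒ 31p = 18 ⇒ p = 18/31, and the value is (14)·(18/31) − 11 = -89/31.
For the receiver: with q = P(Wide), equating Forehand's and Backhand's payoffs gives 13q − 10 = −18q + 7 ⇒ q = 17/31.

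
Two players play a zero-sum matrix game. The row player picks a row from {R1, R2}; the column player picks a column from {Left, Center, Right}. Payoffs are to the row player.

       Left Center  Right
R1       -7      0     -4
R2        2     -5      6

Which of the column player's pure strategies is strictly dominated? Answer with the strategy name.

Left holds the row player's payoff strictly below Right in every row: -7 < -4, 2 < 6.
So Right is strictly dominated for the column player.

Right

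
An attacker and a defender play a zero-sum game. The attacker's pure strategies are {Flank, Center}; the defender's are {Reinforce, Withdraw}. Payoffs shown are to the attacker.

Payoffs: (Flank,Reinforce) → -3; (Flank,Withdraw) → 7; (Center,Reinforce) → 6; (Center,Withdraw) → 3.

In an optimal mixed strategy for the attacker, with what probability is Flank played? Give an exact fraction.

Row minima: Flank → -3, Center → 3; maximin = 3.
Column maxima: Reinforce → 6, Withdraw → 7; minimax = 6.
3 ≠ 6, so there is no saddle point; optimal play is mixed.
Let the attacker play Flank with probability p. Expected payoff against Reinforce: (-3)p + 6(1−p) = −9p + 6; against Withdraw: 7p + 3(1−p) = 4p + 3.
Setting these equal: −9p + 6 = 4p + 3 ⇒ −13p = -3 ⇒ p = 3/13, and the value is (-9)·(3/13) + 6 = 51/13.
For the defender: with q = P(Reinforce), equating Flank's and Center's payoffs gives −10q + 7 = 3q + 3 ⇒ q = 4/13.

3/13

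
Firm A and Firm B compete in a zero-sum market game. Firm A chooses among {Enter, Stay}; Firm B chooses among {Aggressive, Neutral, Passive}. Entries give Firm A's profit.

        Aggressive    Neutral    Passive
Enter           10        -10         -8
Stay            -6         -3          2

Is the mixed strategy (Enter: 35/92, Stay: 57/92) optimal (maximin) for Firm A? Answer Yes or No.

No

Against Aggressive this mix gives (35/92)·10 + (57/92)·(-6) = 2/23.
Against Neutral this mix gives (35/92)·(-10) + (57/92)·(-3) = -521/92.
Against Passive this mix gives (35/92)·(-8) + (57/92)·2 = -83/46.
Firm B will play Neutral, holding Firm A to -521/92. Shifting weight toward the row that does better against Neutral would raise this floor (the equalizing mix achieves -90/23 against both Neutral and Aggressive), so the proposed strategy is not optimal.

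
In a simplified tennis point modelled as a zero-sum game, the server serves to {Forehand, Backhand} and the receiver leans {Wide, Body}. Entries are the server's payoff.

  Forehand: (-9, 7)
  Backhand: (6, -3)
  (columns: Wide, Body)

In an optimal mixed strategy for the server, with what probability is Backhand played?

16/25

Row minima: Forehand → -9, Backhand → -3; maximin = -3.
Column maxima: Wide → 6, Body → 7; minimax = 6.
-3 ≠ 6, so there is no saddle point; optimal play is mixed.
Let the server play Forehand with probability p. Expected payoff against Wide: (-9)p + 6(1−p) = −15p + 6; against Body: 7p + (-3)(1−p) = 10p − 3.
Setting these equal: −15p + 6 = 10p − 3 ⇒ −25p = -9 ⇒ p = 9/25, and the value is (-15)·(9/25) + 6 = 3/5.
For the receiver: with q = P(Wide), equating Forehand's and Backhand's payoffs gives −16q + 7 = 9q − 3 ⇒ q = 2/5.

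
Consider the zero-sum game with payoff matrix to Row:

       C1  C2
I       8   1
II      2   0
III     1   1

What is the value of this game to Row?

Row minima: I → 1, II → 0, III → 1; maximin = 1.
Column maxima: C1 → 8, C2 → 1; minimax = 1.
Since maximin = minimax = 1, there is a saddle point and the value is 1.

1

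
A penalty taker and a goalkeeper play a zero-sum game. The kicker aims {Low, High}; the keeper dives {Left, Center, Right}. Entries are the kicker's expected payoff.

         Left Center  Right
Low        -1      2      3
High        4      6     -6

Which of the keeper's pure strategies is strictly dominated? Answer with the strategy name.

Center

Left holds the kicker's payoff strictly below Center in every row: -1 < 2, 4 < 6.
So Center is strictly dominated for the keeper.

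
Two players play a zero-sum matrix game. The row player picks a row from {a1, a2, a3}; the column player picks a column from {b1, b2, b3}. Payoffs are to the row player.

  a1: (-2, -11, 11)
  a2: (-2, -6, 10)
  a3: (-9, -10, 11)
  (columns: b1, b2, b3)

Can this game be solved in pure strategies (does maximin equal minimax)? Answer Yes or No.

Row minima: a1 → -11, a2 → -6, a3 → -10; maximin = -6.
Column maxima: b1 → -2, b2 → -6, b3 → 11; minimax = -6.
maximin = minimax = -6, so a saddle point exists.

Yes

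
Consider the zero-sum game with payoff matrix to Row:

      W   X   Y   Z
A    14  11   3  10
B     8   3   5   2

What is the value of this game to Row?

Row minima: A → 3, B → 2; maximin = 3.
Column maxima: W → 14, X → 11, Y → 5, Z → 10; minimax = 5.
3 ≠ 5, so there is no saddle point; optimal play is mixed.
W is strictly dominated by X (it gives Row strictly more in every row), so Column never plays it.
X is strictly dominated by Z (it gives Row strictly more in every row), so Column never plays it.
On the remaining 2×2 (A, B vs Y, Z):
Let Row play A with probability p. Expected payoff against Y: 3p + 5(1−p) = −2p + 5; against Z: 10p + 2(1−p) = 8p + 2.
Setting these equal: −2p + 5 = 8p + 2 ⇒ −10p = -3 ⇒ p = 3/10, and the value is (-2)·(3/10) + 5 = 22/5.
For Column: with q = P(Y), equating A's and B's payoffs gives −7q + 10 = 3q + 2 ⇒ q = 4/5.

22/5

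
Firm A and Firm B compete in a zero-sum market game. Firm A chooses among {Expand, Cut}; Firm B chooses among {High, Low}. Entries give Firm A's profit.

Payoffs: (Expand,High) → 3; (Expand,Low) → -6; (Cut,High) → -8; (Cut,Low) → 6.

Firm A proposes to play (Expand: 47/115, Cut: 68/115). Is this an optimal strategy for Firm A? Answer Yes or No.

No

Against High this mix gives (47/115)·3 + (68/115)·(-8) = -403/115.
Against Low this mix gives (47/115)·(-6) + (68/115)·6 = 126/115.
Firm B will play High, holding Firm A to -403/115. Shifting weight toward the row that does better against High would raise this floor (the equalizing mix achieves -30/23 against both High and Low), so the proposed strategy is not optimal.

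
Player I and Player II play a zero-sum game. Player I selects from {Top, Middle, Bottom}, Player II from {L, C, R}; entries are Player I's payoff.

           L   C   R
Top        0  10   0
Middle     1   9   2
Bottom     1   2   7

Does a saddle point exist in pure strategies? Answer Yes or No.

Row minima: Top → 0, Middle → 1, Bottom → 1; maximin = 1.
Column maxima: L → 1, C → 10, R → 7; minimax = 1.
maximin = minimax = 1, so a saddle point exists.

Yes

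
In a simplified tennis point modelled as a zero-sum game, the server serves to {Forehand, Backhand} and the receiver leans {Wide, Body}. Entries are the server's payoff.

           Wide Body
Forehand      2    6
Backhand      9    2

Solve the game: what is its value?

50/11

Row minima: Forehand → 2, Backhand → 2; maximin = 2.
Column maxima: Wide → 9, Body → 6; minimax = 6.
2 ≠ 6, so there is no saddle point; optimal play is mixed.
Let the server play Forehand with probability p. Expected payoff against Wide: 2p + 9(1−p) = −7p + 9; against Body: 6p + 2(1−p) = 4p + 2.
Setting these equal: −7p + 9 = 4p + 2 ⇒ −11p = -7 ⇒ p = 7/11, and the value is (-7)·(7/11) + 9 = 50/11.
For the receiver: with q = P(Wide), equating Forehand's and Backhand's payoffs gives −4q + 6 = 7q + 2 ⇒ q = 4/11.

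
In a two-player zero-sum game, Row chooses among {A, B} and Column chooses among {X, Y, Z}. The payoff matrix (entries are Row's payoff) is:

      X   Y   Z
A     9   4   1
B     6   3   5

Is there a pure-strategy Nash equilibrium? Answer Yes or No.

Row minima: A → 1, B → 3; maximin = 3.
Column maxima: X → 9, Y → 4, Z → 5; minimax = 4.
3 ≠ 4, so no pure-strategy equilibrium exists.

No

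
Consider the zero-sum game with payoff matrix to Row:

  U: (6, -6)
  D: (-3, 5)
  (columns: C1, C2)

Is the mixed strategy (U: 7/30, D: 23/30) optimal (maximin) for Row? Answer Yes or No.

No

Against C1 this mix gives (7/30)·6 + (23/30)·(-3) = -9/10.
Against C2 this mix gives (7/30)·(-6) + (23/30)·5 = 73/30.
Column will play C1, holding Row to -9/10. Shifting weight toward the row that does better against C1 would raise this floor (the equalizing mix achieves 3/5 against both C1 and C2), so the proposed strategy is not optimal.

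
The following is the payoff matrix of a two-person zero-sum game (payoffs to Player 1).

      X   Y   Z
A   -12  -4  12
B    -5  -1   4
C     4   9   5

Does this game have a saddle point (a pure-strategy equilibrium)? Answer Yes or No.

Yes

Row minima: A → -12, B → -5, C → 4; maximin = 4.
Column maxima: X → 4, Y → 9, Z → 12; minimax = 4.
maximin = minimax = 4, so a saddle point exists.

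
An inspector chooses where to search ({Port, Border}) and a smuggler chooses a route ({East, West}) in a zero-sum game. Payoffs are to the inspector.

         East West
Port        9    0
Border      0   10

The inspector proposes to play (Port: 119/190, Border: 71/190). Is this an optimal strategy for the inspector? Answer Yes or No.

No

Against East this mix gives (119/190)·9 + (71/190)·0 = 1071/190.
Against West this mix gives (119/190)·0 + (71/190)·10 = 71/19.
The smuggler will play West, holding the inspector to 71/19. Shifting weight toward the row that does better against West would raise this floor (the equalizing mix achieves 90/19 against both West and East), so the proposed strategy is not optimal.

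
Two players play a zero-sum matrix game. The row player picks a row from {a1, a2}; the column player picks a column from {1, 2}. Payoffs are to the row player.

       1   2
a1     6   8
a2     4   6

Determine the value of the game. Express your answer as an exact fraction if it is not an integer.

6

Row minima: a1 → 6, a2 → 4; maximin = 6.
Column maxima: 1 → 6, 2 → 8; minimax = 6.
Since maximin = minimax = 6, there is a saddle point and the value is 6.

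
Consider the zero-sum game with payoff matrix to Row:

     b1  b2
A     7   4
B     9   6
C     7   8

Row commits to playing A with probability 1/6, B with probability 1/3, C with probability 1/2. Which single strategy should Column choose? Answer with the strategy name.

If Column plays b1, Row's expected payoff is (1/6)·7 + (1/3)·9 + (1/2)·7 = 23/3.
If Column plays b2, Row's expected payoff is (1/6)·4 + (1/3)·6 + (1/2)·8 = 20/3.
Column minimizes Row's payoff; the smallest is 20/3, so the best response is b2.

b2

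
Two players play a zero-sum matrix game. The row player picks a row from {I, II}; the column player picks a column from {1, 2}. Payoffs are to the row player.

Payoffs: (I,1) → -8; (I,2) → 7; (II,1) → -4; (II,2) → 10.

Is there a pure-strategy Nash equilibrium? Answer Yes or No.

Yes

Row minima: I → -8, II → -4; maximin = -4.
Column maxima: 1 → -4, 2 → 10; minimax = -4.
maximin = minimax = -4, so a saddle point exists.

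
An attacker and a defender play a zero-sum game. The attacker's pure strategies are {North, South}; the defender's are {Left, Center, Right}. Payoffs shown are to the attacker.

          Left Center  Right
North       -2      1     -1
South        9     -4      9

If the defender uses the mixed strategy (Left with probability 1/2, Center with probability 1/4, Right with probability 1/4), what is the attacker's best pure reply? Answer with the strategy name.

Expected payoff of North: (1/2)·(-2) + (1/4)·1 + (1/4)·(-1) = -1.
Expected payoff of South: (1/2)·9 + (1/4)·(-4) + (1/4)·9 = 23/4.
The largest is 23/4, so the attacker's best response is South.

South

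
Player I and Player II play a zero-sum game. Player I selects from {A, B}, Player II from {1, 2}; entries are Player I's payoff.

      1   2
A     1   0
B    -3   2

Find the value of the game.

1/3

Row minima: A → 0, B → -3; maximin = 0.
Column maxima: 1 → 1, 2 → 2; minimax = 1.
0 ≠ 1, so there is no saddle point; optimal play is mixed.
Let Player I play A with probability p. Expected payoff against 1: 1p + (-3)(1−p) = 4p − 3; against 2: 0p + 2(1−p) = −2p + 2.
Setting these equal: 4p − 3 = −2p + 2 ⇒ 6p = 5 ⇒ p = 5/6, and the value is (4)·(5/6) − 3 = 1/3.
For Player II: with q = P(1), equating A's and B's payoffs gives q = −5q + 2 ⇒ q = 1/3.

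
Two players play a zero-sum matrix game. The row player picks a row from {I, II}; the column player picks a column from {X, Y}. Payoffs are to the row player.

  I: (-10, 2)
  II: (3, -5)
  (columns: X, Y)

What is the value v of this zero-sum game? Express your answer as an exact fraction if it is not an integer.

-11/5

Row minima: I → -10, II → -5; maximin = -5.
Column maxima: X → 3, Y → 2; minimax = 2.
-5 ≠ 2, so there is no saddle point; optimal play is mixed.
Let the row player play I with probability p. Expected payoff against X: (-10)p + 3(1−p) = −13p + 3; against Y: 2p + (-5)(1−p) = 7p − 5.
Setting these equal: −13p + 3 = 7p − 5 ⇒ −20p = -8 ⇒ p = 2/5, and the value is (-13)·(2/5) + 3 = -11/5.
For the column player: with q = P(X), equating I's and II's payoffs gives −12q + 2 = 8q − 5 ⇒ q = 7/20.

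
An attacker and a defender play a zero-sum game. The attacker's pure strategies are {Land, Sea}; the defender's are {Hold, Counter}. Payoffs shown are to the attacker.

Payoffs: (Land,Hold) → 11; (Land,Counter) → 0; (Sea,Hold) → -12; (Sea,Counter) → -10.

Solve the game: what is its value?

0

Row minima: Land → 0, Sea → -12; maximin = 0.
Column maxima: Hold → 11, Counter → 0; minimax = 0.
Since maximin = minimax = 0, there is a saddle point and the value is 0.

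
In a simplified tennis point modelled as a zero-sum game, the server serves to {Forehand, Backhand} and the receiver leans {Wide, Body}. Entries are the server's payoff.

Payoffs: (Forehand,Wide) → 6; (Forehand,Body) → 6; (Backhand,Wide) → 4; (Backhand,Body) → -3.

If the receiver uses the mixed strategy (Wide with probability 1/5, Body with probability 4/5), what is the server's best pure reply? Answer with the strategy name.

Forehand

Expected payoff of Forehand: (1/5)·6 + (4/5)·6 = 6.
Expected payoff of Backhand: (1/5)·4 + (4/5)·(-3) = -8/5.
The largest is 6, so the server's best response is Forehand.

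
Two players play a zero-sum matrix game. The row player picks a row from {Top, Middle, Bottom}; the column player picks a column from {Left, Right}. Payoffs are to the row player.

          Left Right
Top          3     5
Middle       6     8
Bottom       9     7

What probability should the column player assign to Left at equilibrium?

1/4

Row minima: Top → 3, Middle → 6, Bottom → 7; maximin = 7.
Column maxima: Left → 9, Right → 8; minimax = 8.
7 ≠ 8, so there is no saddle point; optimal play is mixed.
Top is strictly dominated by Middle, so the row player never plays it.
On the remaining 2×2 (Middle, Bottom vs Left, Right):
Let the row player play Middle with probability p. Expected payoff against Left: 6p + 9(1−p) = −3p + 9; against Right: 8p + 7(1−p) = p + 7.
Setting these equal: −3p + 9 = p + 7 ⇒ −4p = -2 ⇒ p = 1/2, and the value is (-3)·(1/2) + 9 = 15/2.
For the column player: with q = P(Left), equating Middle's and Bottom's payoffs gives −2q + 8 = 2q + 7 ⇒ q = 1/4.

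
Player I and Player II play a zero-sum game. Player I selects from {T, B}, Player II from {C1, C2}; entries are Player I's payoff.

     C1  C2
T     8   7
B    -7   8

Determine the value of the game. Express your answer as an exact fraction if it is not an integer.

Row minima: T → 7, B → -7; maximin = 7.
Column maxima: C1 → 8, C2 → 8; minimax = 8.
7 ≠ 8, so there is no saddle point; optimal play is mixed.
Let Player I play T with probability p. Expected payoff against C1: 8p + (-7)(1−p) = 15p − 7; against C2: 7p + 8(1−p) = −p + 8.
Setting these equal: 15p − 7 = −p + 8 ⇒ 16p = 15 ⇒ p = 15/16, and the value is (15)·(15/16) − 7 = 113/16.
For Player II: with q = P(C1), equating T's and B's payoffs gives q + 7 = −15q + 8 ⇒ q = 1/16.

113/16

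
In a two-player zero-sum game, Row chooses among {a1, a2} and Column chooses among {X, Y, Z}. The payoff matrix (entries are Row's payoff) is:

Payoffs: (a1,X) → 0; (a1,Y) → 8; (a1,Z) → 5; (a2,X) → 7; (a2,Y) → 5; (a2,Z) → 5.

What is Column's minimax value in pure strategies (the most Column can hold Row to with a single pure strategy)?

5

Column maxima: X → 7, Y → 8, Z → 5.
The smallest of these is 5.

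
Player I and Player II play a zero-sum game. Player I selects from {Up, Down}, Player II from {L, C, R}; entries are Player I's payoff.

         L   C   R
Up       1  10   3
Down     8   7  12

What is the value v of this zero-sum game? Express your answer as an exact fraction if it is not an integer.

Row minima: Up → 1, Down → 7; maximin = 7.
Column maxima: L → 8, C → 10, R → 12; minimax = 8.
7 ≠ 8, so there is no saddle point; optimal play is mixed.
R is strictly dominated by L (it gives Player I strictly more in every row), so Player II never plays it.
On the remaining 2×2 (Up, Down vs L, C):
Let Player I play Up with probability p. Expected payoff against L: 1p + 8(1−p) = −7p + 8; against C: 10p + 7(1−p) = 3p + 7.
Setting these equal: −7p + 8 = 3p + 7 ⇒ −10p = -1 ⇒ p = 1/10, and the value is (-7)·(1/10) + 8 = 73/10.
For Player II: with q = P(L), equating Up's and Down's payoffs gives −9q + 10 = q + 7 ⇒ q = 3/10.

73/10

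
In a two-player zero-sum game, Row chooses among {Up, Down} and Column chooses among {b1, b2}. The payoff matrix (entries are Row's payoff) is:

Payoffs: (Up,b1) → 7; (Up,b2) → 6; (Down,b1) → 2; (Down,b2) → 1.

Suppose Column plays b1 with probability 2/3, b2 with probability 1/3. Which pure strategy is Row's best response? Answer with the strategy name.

Up

Expected payoff of Up: (2/3)·7 + (1/3)·6 = 20/3.
Expected payoff of Down: (2/3)·2 + (1/3)·1 = 5/3.
The largest is 20/3, so Row's best response is Up.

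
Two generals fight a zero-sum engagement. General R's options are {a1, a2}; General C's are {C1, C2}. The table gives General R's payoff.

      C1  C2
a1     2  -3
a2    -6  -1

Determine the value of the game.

Row minima: a1 → -3, a2 → -6; maximin = -3.
Column maxima: C1 → 2, C2 → -1; minimax = -1.
-3 ≠ -1, so there is no saddle point; optimal play is mixed.
Let General R play a1 with probability p. Expected payoff against C1: 2p + (-6)(1−p) = 8p − 6; against C2: (-3)p + (-1)(1−p) = −2p − 1.
Setting these equal: 8p − 6 = −2p − 1 ⇒ 10p = 5 ⇒ p = 1/2, and the value is (8)·(1/2) − 6 = -2.
For General C: with q = P(C1), equating a1's and a2's payoffs gives 5q − 3 = −5q − 1 ⇒ q = 1/5.

-2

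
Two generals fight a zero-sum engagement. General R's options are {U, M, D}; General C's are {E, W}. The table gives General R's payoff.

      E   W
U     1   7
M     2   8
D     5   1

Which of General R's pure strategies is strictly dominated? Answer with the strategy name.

U

M gives a strictly higher payoff than U against every column: 2 > 1, 8 > 7.
So U is strictly dominated and General R never plays it.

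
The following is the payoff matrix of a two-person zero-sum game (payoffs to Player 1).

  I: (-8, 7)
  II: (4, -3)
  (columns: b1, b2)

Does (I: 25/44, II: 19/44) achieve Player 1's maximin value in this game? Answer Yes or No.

No

Against b1 this mix gives (25/44)·(-8) + (19/44)·4 = -31/11.
Against b2 this mix gives (25/44)·7 + (19/44)·(-3) = 59/22.
Player 2 will play b1, holding Player 1 to -31/11. Shifting weight toward the row that does better against b1 would raise this floor (the equalizing mix achieves 2/11 against both b1 and b2), so the proposed strategy is not optimal.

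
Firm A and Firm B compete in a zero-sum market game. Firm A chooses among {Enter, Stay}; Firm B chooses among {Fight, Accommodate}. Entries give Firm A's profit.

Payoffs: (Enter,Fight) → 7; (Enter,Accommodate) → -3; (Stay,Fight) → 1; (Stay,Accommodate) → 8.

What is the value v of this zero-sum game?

Row minima: Enter → -3, Stay → 1; maximin = 1.
Column maxima: Fight → 7, Accommodate → 8; minimax = 7.
1 ≠ 7, so there is no saddle point; optimal play is mixed.
Let Firm A play Enter with probability p. Expected payoff against Fight: 7p + 1(1−p) = 6p + 1; against Accommodate: (-3)p + 8(1−p) = −11p + 8.
Setting these equal: 6p + 1 = −11p + 8 ⇒ 17p = 7 ⇒ p = 7/17, and the value is (6)·(7/17) + 1 = 59/17.
For Firm B: with q = P(Fight), equating Enter's and Stay's payoffs gives 10q − 3 = −7q + 8 ⇒ q = 11/17.

59/17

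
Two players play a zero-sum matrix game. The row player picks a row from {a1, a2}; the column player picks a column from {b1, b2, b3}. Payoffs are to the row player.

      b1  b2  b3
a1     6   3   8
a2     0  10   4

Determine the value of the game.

Row minima: a1 → 3, a2 → 0; maximin = 3.
Column maxima: b1 → 6, b2 → 10, b3 → 8; minimax = 6.
3 ≠ 6, so there is no saddle point; optimal play is mixed.
b3 is strictly dominated by b1 (it gives the row player strictly more in every row), so the column player never plays it.
On the remaining 2×2 (a1, a2 vs b1, b2):
Let the row player play a1 with probability p. Expected payoff against b1: 6p + 0(1−p) = 6p; against b2: 3p + 10(1−p) = −7p + 10.
Setting these equal: 6p = −7p + 10 ⇒ 13p = 10 ⇒ p = 10/13, and the value is (6)·(10/13) = 60/13.
For the column player: with q = P(b1), equating a1's and a2's payoffs gives 3q + 3 = −10q + 10 ⇒ q = 7/13.

60/13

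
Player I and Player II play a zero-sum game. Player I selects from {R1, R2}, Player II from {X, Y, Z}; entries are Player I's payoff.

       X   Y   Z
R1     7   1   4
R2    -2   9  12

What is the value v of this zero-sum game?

Row minima: R1 → 1, R2 → -2; maximin = 1.
Column maxima: X → 7, Y → 9, Z → 12; minimax = 7.
1 ≠ 7, so there is no saddle point; optimal play is mixed.
Z is strictly dominated by Y (it gives Player I strictly more in every row), so Player II never plays it.
On the remaining 2×2 (R1, R2 vs X, Y):
Let Player I play R1 with probability p. Expected payoff against X: 7p + (-2)(1−p) = 9p − 2; against Y: 1p + 9(1−p) = −8p + 9.
Setting these equal: 9p − 2 = −8p + 9 ⇒ 17p = 11 ⇒ p = 11/17, and the value is (9)·(11/17) − 2 = 65/17.
For Player II: with q = P(X), equating R1's and R2's payoffs gives 6q + 1 = −11q + 9 ⇒ q = 8/17.

65/17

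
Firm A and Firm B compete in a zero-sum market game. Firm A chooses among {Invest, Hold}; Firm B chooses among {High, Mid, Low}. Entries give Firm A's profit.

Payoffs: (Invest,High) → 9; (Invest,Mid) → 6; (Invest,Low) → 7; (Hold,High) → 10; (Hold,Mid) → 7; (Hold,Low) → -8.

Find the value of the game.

97/16

Row minima: Invest → 6, Hold → -8; maximin = 6.
Column maxima: High → 10, Mid → 7, Low → 7; minimax = 7.
6 ≠ 7, so there is no saddle point; optimal play is mixed.
High is strictly dominated by Mid (it gives Firm A strictly more in every row), so Firm B never plays it.
On the remaining 2×2 (Invest, Hold vs Mid, Low):
Let Firm A play Invest with probability p. Expected payoff against Mid: 6p + 7(1−p) = −p + 7; against Low: 7p + (-8)(1−p) = 15p − 8.
Setting these equal: −p + 7 = 15p − 8 ⇒ −16p = -15 ⇒ p = 15/16, and the value is (-1)·(15/16) + 7 = 97/16.
For Firm B: with q = P(Mid), equating Invest's and Hold's payoffs gives −q + 7 = 15q − 8 ⇒ q = 15/16.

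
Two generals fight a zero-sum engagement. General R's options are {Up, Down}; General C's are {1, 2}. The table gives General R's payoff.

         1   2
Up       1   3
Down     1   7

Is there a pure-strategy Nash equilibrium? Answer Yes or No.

Row minima: Up → 1, Down → 1; maximin = 1.
Column maxima: 1 → 1, 2 → 7; minimax = 1.
maximin = minimax = 1, so a saddle point exists.

Yes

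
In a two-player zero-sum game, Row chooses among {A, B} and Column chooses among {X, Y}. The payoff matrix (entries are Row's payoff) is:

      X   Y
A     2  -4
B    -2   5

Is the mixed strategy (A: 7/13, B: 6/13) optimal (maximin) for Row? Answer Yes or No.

Yes

Against X this mix gives (7/13)·2 + (6/13)·(-2) = 2/13.
Against Y this mix gives (7/13)·(-4) + (6/13)·5 = 2/13.
All of Column's active replies (X, Y) yield 2/13, and no column does worse for Row. The mix makes Column indifferent and guarantees 2/13, so it is optimal.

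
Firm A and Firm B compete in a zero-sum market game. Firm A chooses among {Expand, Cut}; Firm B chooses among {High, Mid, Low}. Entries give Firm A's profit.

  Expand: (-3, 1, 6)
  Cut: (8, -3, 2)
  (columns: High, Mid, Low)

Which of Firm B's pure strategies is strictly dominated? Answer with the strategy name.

Low

Mid holds Firm A's payoff strictly below Low in every row: 1 < 6, -3 < 2.
So Low is strictly dominated for Firm B.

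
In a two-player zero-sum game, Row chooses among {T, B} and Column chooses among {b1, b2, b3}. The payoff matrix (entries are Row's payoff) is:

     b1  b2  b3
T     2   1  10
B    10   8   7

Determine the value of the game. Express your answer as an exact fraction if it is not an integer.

73/10

Row minima: T → 1, B → 7; maximin = 7.
Column maxima: b1 → 10, b2 → 8, b3 → 10; minimax = 8.
7 ≠ 8, so there is no saddle point; optimal play is mixed.
b1 is strictly dominated by b2 (it gives Row strictly more in every row), so Column never plays it.
On the remaining 2×2 (T, B vs b2, b3):
Let Row play T with probability p. Expected payoff against b2: 1p + 8(1−p) = −7p + 8; against b3: 10p + 7(1−p) = 3p + 7.
Setting these equal: −7p + 8 = 3p + 7 ⇒ −10p = -1 ⇒ p = 1/10, and the value is (-7)·(1/10) + 8 = 73/10.
For Column: with q = P(b2), equating T's and B's payoffs gives −9q + 10 = q + 7 ⇒ q = 3/10.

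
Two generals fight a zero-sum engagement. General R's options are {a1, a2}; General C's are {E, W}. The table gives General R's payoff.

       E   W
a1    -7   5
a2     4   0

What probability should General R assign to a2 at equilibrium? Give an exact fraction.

Row minima: a1 → -7, a2 → 0; maximin = 0.
Column maxima: E → 4, W → 5; minimax = 4.
0 ≠ 4, so there is no saddle point; optimal play is mixed.
Let General R play a1 with probability p. Expected payoff against E: (-7)p + 4(1−p) = −11p + 4; against W: 5p + 0(1−p) = 5p.
Setting these equal: −11p + 4 = 5p ⇒ −16p = -4 ⇒ p = 1/4, and the value is (-11)·(1/4) + 4 = 5/4.
For General C: with q = P(E), equating a1's and a2's payoffs gives −12q + 5 = 4q ⇒ q = 5/16.

3/4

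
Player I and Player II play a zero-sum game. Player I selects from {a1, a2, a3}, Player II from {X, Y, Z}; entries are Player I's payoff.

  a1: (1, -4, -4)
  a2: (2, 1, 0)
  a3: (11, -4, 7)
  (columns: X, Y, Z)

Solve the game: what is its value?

Row minima: a1 → -4, a2 → 0, a3 → -4; maximin = 0.
Column maxima: X → 11, Y → 1, Z → 7; minimax = 1.
0 ≠ 1, so there is no saddle point; optimal play is mixed.
a1 is strictly dominated by a2, so Player I never plays it.
X is strictly dominated by Y (it gives Player I strictly more in every row), so Player II never plays it.
On the remaining 2×2 (a2, a3 vs Y, Z):
Let Player I play a2 with probability p. Expected payoff against Y: 1p + (-4)(1−p) = 5p − 4; against Z: 0p + 7(1−p) = −7p + 7.
Setting these equal: 5p − 4 = −7p + 7 ⇒ 12p = 11 ⇒ p = 11/12, and the value is (5)·(11/12) − 4 = 7/12.
For Player II: with q = P(Y), equating a2's and a3's payoffs gives q = −11q + 7 ⇒ q = 7/12.

7/12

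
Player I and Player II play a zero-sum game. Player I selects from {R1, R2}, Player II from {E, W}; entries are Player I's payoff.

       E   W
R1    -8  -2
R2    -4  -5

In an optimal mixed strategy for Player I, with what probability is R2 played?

6/7

Row minima: R1 → -8, R2 → -5; maximin = -5.
Column maxima: E → -4, W → -2; minimax = -4.
-5 ≠ -4, so there is no saddle point; optimal play is mixed.
Let Player I play R1 with probability p. Expected payoff against E: (-8)p + (-4)(1−p) = −4p − 4; against W: (-2)p + (-5)(1−p) = 3p − 5.
Setting these equal: −4p − 4 = 3p − 5 ⇒ −7p = -1 ⇒ p = 1/7, and the value is (-4)·(1/7) − 4 = -32/7.
For Player II: with q = P(E), equating R1's and R2's payoffs gives −6q − 2 = q − 5 ⇒ q = 3/7.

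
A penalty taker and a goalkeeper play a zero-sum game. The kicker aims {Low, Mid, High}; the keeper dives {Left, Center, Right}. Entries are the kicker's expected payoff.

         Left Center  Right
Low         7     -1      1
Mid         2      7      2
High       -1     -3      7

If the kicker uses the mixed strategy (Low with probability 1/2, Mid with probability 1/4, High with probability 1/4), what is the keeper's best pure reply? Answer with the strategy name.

Center

If the keeper plays Left, the kicker's expected payoff is (1/2)·7 + (1/4)·2 + (1/4)·(-1) = 15/4.
If the keeper plays Center, the kicker's expected payoff is (1/2)·(-1) + (1/4)·7 + (1/4)·(-3) = 1/2.
If the keeper plays Right, the kicker's expected payoff is (1/2)·1 + (1/4)·2 + (1/4)·7 = 11/4.
The keeper minimizes the kicker's payoff; the smallest is 1/2, so the best response is Center.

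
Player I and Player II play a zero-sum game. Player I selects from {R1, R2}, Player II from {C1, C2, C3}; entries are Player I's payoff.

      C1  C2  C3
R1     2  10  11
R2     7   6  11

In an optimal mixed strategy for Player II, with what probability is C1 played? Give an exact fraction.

4/9

Row minima: R1 → 2, R2 → 6; maximin = 6.
Column maxima: C1 → 7, C2 → 10, C3 → 11; minimax = 7.
6 ≠ 7, so there is no saddle point; optimal play is mixed.
C3 is strictly dominated by C1 (it gives Player I strictly more in every row), so Player II never plays it.
On the remaining 2×2 (R1, R2 vs C1, C2):
Let Player I play R1 with probability p. Expected payoff against C1: 2p + 7(1−p) = −5p + 7; against C2: 10p + 6(1−p) = 4p + 6.
Setting these equal: −5p + 7 = 4p + 6 ⇒ −9p = -1 ⇒ p = 1/9, and the value is (-5)·(1/9) + 7 = 58/9.
For Player II: with q = P(C1), equating R1's and R2's payoffs gives −8q + 10 = q + 6 ⇒ q = 4/9.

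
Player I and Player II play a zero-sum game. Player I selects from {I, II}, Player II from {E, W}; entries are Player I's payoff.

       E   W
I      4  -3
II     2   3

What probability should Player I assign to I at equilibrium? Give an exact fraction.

1/8

Row minima: I → -3, II → 2; maximin = 2.
Column maxima: E → 4, W → 3; minimax = 3.
2 ≠ 3, so there is no saddle point; optimal play is mixed.
Let Player I play I with probability p. Expected payoff against E: 4p + 2(1−p) = 2p + 2; against W: (-3)p + 3(1−p) = −6p + 3.
Setting these equal: 2p + 2 = −6p + 3 ⇒ 8p = 1 ⇒ p = 1/8, and the value is (2)·(1/8) + 2 = 9/4.
For Player II: with q = P(E), equating I's and II's payoffs gives 7q − 3 = −q + 3 ⇒ q = 3/4.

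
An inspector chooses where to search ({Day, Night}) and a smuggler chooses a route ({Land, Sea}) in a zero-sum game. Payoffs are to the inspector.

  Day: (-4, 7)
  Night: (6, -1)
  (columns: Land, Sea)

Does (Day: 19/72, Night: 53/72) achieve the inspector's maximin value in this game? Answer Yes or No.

No

Against Land this mix gives (19/72)·(-4) + (53/72)·6 = 121/36.
Against Sea this mix gives (19/72)·7 + (53/72)·(-1) = 10/9.
The smuggler will play Sea, holding the inspector to 10/9. Shifting weight toward the row that does better against Sea would raise this floor (the equalizing mix achieves 19/9 against both Sea and Land), so the proposed strategy is not optimal.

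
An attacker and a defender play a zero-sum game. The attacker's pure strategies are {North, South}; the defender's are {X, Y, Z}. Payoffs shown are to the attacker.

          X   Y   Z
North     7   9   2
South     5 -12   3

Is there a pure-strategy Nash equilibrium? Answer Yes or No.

Row minima: North → 2, South → -12; maximin = 2.
Column maxima: X → 7, Y → 9, Z → 3; minimax = 3.
2 ≠ 3, so no pure-strategy equilibrium exists.

No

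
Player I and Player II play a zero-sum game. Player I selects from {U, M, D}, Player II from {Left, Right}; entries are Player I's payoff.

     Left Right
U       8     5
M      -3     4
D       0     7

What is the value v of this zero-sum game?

Row minima: U → 5, M → -3, D → 0; maximin = 5.
Column maxima: Left → 8, Right → 7; minimax = 7.
5 ≠ 7, so there is no saddle point; optimal play is mixed.
M is strictly dominated by U, so Player I never plays it.
On the remaining 2×2 (U, D vs Left, Right):
Let Player I play U with probability p. Expected payoff against Left: 8p + 0(1−p) = 8p; against Right: 5p + 7(1−p) = −2p + 7.
Setting these equal: 8p = −2p + 7 ⇒ 10p = 7 ⇒ p = 7/10, and the value is (8)·(7/10) = 28/5.
For Player II: with q = P(Left), equating U's and D's payoffs gives 3q + 5 = −7q + 7 ⇒ q = 1/5.

28/5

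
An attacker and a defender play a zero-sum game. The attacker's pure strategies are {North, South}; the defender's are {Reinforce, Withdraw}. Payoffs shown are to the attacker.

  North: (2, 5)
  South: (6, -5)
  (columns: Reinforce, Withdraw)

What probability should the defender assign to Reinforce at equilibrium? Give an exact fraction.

Row minima: North → 2, South → -5; maximin = 2.
Column maxima: Reinforce → 6, Withdraw → 5; minimax = 5.
2 ≠ 5, so there is no saddle point; optimal play is mixed.
Let the attacker play North with probability p. Expected payoff against Reinforce: 2p + 6(1−p) = −4p + 6; against Withdraw: 5p + (-5)(1−p) = 10p − 5.
Setting these equal: −4p + 6 = 10p − 5 ⇒ −14p = -11 ⇒ p = 11/14, and the value is (-4)·(11/14) + 6 = 20/7.
For the defender: with q = P(Reinforce), equating North's and South's payoffs gives −3q + 5 = 11q − 5 ⇒ q = 5/7.

5/7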